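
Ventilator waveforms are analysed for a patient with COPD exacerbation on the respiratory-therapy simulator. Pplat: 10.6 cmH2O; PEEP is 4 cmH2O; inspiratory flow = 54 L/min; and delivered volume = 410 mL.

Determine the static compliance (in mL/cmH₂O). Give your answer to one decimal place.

Cstat = Vt / (Pplat − PEEP) = 410 / (10.6 − 4) = 410 / 6.6 = 62.121 mL/cmH2O.

62.1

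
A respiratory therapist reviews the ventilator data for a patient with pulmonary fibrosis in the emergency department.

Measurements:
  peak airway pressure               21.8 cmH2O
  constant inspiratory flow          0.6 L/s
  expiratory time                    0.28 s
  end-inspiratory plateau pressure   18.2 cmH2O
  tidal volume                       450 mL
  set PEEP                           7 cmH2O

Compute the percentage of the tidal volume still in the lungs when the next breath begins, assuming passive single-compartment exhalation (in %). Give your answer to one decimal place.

R = (PIP − Pplat)/V̇ = (21.8 − 18.2) / 0.6 = 3.6/0.6 = 6.0 cmH2O·s/L.
C = Vt/(Pplat − PEEP) = 450.0 / (18.2 − 7) = 450.0/11.2 = 40.179 mL/cmH2O.
τ = R × C = 6.0 × 0.04018 L/cmH2O = 0.2411 s.
Fraction remaining at end-expiration = e^(−Te/τ) = e^(−0.28/0.2411) = 0.3131 → 31.31%.

31.3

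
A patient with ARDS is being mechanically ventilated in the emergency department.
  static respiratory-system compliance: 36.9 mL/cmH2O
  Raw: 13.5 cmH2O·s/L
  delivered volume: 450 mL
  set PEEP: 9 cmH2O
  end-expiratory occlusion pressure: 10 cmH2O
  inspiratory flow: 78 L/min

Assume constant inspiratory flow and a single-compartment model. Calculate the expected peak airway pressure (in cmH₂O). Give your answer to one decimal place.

Flow: 78 L/min ÷ 60 = 1.3 L/s.
Total PEEP = 10 cmH2O (set 9 + intrinsic 1); this is the baseline alveolar pressure.
Equation of motion (constant flow): PIP = Vt/C + R·V̇ + PEEP.
PIP = 450/36.9 + 13.5×1.3 + 10 = 12.195 + 17.55 + 10 = 39.745 cmH2O.

39.7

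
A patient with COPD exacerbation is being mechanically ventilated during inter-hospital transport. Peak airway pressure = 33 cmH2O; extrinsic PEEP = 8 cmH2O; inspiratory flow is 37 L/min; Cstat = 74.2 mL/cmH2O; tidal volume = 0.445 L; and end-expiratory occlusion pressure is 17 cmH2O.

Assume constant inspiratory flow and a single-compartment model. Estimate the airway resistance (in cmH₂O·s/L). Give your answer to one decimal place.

Flow: 37 L/min ÷ 60 = 0.6167 L/s.
Total PEEP = 17 cmH2O (set 8 + intrinsic 9); this is the baseline alveolar pressure.
Equation of motion (constant flow): PIP = Vt/C + R·V̇ + PEEP.
R·V̇ = PIP − Vt/C − PEEP = 33 − 445/74.2 − 17 = 33 − 5.997 − 17 = 10.003 cmH2O.
R = 10.003 / 0.6167 = 16.22 cmH2O·s/L.

16.2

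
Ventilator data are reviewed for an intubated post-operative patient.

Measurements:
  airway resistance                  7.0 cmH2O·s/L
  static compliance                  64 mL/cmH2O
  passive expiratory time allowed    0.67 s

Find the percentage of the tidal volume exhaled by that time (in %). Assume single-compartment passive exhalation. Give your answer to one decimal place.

77.6

τ = R × C = 7.0 × 64 mL/cmH2O = 7.0 × 0.064 L/cmH2O = 0.448 s.
Passive exhalation: V(t)/V₀ = e^(−t/τ) = e^(−0.67/0.448) = 0.2241.
Fraction exhaled = 1 − 0.2241 = 0.7759 → 77.59%.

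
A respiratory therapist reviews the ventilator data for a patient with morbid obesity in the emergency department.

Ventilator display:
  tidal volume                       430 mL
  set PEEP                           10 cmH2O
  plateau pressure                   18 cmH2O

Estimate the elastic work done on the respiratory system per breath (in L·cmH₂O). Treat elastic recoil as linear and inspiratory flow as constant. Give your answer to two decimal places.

Elastic work ≈ ½ × (Pplat − PEEP) × Vt = 0.5 × (18 − 10) × 0.430 L = 0.5 × 8.0 × 0.430 = 1.72 L·cmH2O.

1.72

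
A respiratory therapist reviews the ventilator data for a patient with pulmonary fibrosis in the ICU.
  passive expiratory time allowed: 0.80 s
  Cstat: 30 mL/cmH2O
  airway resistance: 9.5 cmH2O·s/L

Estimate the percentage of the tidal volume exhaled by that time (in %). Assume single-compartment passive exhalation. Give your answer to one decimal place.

τ = R × C = 9.5 × 30 mL/cmH2O = 9.5 × 0.030 L/cmH2O = 0.285 s.
Passive exhalation: V(t)/V₀ = e^(−t/τ) = e^(−0.80/0.285) = 0.06038.
Fraction exhaled = 1 − 0.06038 = 0.9396 → 93.96%.

94.0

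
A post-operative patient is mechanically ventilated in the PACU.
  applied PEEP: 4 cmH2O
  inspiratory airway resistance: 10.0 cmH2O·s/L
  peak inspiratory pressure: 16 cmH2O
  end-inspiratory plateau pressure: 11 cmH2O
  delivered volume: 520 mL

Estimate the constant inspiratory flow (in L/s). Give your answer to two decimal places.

flow = (PIP − Pplat) / Raw = 5.0 / 10.0 = 0.5 L/s.

0.50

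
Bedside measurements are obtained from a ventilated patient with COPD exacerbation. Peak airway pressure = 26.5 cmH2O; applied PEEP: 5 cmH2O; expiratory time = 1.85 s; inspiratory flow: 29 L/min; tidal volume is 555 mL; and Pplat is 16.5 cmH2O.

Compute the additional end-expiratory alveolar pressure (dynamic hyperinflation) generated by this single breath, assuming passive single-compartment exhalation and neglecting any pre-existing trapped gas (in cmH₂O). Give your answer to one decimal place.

1.8

Flow: 29 L/min ÷ 60 = 0.4833 L/s.
R = (PIP − Pplat)/V̇ = (26.5 − 16.5) / 0.4833 = 10.0/0.4833 = 20.691 cmH2O·s/L.
C = Vt/(Pplat − PEEP) = 555.0 / (16.5 − 5) = 555.0/11.5 = 48.261 mL/cmH2O.
τ = R × C = 20.691 × 0.04826 L/cmH2O = 0.9985 s.
Fraction remaining = e^(−Te/τ) = e^(−1.85/0.9985) = 0.1568; trapped volume = 555.0 × 0.1568 = 87.024 mL.
Additional alveolar pressure from trapping ≈ V_trapped / C = 87.024 / 48.261 = 1.803 cmH2O.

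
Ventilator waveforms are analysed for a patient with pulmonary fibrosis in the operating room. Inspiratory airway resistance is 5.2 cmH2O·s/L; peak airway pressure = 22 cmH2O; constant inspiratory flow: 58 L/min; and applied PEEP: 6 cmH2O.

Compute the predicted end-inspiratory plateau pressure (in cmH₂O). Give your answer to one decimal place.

Flow: 58 L/min ÷ 60 = 0.9667 L/s.
Pplat = PIP − Raw × flow = 22 − 5.2 × 0.9667 = 22 − 5.027 = 16.973 cmH2O.

17.0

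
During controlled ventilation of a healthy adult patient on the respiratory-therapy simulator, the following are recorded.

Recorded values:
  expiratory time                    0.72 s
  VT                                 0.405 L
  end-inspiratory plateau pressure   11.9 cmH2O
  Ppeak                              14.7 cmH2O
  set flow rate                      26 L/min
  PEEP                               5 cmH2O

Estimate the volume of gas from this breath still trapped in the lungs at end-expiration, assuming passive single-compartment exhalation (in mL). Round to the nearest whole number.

61

Flow: 26 L/min ÷ 60 = 0.4333 L/s.
R = (PIP − Pplat)/V̇ = (14.7 − 11.9) / 0.4333 = 2.8/0.4333 = 6.462 cmH2O·s/L.
C = Vt/(Pplat − PEEP) = 405.0 / (11.9 − 5) = 405.0/6.9 = 58.696 mL/cmH2O.
τ = R × C = 6.462 × 0.0587 L/cmH2O = 0.3793 s.
Fraction remaining = e^(−Te/τ) = e^(−0.72/0.3793) = 0.1498.
Trapped volume = 405.0 × 0.1498 = 60.669 mL.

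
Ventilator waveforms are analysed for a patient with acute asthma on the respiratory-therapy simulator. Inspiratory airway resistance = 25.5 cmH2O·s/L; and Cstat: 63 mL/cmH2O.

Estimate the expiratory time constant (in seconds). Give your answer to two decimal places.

τ = R × C = 25.5 × 63 mL/cmH2O = 25.5 × 0.063 L/cmH2O = 1.607 s.

1.61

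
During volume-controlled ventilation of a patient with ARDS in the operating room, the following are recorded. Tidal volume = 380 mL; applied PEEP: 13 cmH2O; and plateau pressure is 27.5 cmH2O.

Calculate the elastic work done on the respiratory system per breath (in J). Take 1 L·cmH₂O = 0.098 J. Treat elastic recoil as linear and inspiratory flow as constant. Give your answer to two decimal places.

0.27

Elastic work ≈ ½ × (Pplat − PEEP) × Vt = 0.5 × (27.5 − 13) × 0.380 L = 0.5 × 14.5 × 0.380 = 2.755 L·cmH2O.
× 0.098 J/(L·cmH2O) → 0.27 J.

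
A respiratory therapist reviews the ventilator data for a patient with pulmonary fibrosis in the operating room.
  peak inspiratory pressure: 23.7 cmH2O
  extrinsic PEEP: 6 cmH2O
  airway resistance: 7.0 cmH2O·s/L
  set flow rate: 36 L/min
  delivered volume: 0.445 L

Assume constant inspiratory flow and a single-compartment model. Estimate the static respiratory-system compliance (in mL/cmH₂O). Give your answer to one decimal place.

Flow: 36 L/min ÷ 60 = 0.6 L/s.
Equation of motion (constant flow): PIP = Vt/C + R·V̇ + PEEP.
Vt/C = PIP − R·V̇ − PEEP = 23.7 − 7.0×0.6 − 6 = 23.7 − 4.2 − 6 = 13.5 cmH2O.
C = Vt / 13.5 = 445 / 13.5 = 32.963 mL/cmH2O.

33.0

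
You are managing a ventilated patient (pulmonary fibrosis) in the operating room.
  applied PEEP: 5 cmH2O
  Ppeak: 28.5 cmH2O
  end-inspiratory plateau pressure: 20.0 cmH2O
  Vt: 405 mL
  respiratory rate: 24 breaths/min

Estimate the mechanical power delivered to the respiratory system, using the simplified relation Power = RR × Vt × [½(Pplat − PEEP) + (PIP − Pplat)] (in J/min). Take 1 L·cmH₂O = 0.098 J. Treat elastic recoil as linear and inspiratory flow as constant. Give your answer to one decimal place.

15.2

Per-breath work = Vt × [½(Pplat−PEEP) + (PIP−Pplat)] = 0.405 × [0.5×15.0 + 8.5] = 0.405 × 16.0 = 6.48 L·cmH2O.
Power = 24 × 6.48 = 155.52 L·cmH2O/min.
× 0.098 J/(L·cmH2O) → 15.241 J/min.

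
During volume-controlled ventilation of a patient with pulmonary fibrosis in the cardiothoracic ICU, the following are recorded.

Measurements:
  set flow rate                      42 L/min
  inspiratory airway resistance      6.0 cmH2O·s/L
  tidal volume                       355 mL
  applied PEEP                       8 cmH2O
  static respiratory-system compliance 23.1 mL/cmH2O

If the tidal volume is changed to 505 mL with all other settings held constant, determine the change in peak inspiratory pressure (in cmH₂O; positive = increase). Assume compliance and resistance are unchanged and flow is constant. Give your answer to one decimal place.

6.5

PIP = Vt/C + R·V̇ + PEEP (constant-flow equation of motion).
Only the elastic term changes: ΔPIP = ΔVt / C = (505 − 355) / 23.1 = 6.494 cmH2O.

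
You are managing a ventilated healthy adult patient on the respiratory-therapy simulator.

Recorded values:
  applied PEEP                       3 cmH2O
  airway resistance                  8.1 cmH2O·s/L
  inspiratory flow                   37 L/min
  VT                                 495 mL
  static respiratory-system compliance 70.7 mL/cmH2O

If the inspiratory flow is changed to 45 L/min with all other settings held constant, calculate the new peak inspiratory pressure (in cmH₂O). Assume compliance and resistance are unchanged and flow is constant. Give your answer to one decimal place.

16.1

Flow: 37 L/min ÷ 60 = 0.6167 L/s.
New flow: 45 L/min ÷ 60 = 0.75 L/s.
PIP = Vt/C + R·V̇ + PEEP (constant-flow equation of motion).
Only the resistive term changes: ΔPIP = R × ΔV̇ = 8.1 × (0.75 − 0.6167) = 8.1 × 0.1333 = 1.08 cmH2O.
Original PIP = 495/70.7 + 8.1×0.6167 + 3 = 14.997 cmH2O; new PIP = 14.997 + (1.08) = 16.077 cmH2O.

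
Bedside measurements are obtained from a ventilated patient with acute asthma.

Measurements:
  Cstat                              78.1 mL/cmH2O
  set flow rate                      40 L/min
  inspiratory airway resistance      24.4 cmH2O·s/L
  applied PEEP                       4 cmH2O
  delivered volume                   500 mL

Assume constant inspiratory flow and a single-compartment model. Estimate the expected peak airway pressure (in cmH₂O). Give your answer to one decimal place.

26.7

Flow: 40 L/min ÷ 60 = 0.6667 L/s.
Equation of motion (constant flow): PIP = Vt/C + R·V̇ + PEEP.
PIP = 500/78.1 + 24.4×0.6667 + 4 = 6.402 + 16.267 + 4 = 26.669 cmH2O.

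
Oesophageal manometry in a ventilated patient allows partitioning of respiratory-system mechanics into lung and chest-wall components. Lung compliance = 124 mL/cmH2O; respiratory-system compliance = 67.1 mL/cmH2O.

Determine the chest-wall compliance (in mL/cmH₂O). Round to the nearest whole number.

146

1/Ccw = 1/Crs − 1/CL.
1/Ccw = 1/67.1 − 1/124 = 0.006839.
Ccw = 146.22 mL/cmH2O.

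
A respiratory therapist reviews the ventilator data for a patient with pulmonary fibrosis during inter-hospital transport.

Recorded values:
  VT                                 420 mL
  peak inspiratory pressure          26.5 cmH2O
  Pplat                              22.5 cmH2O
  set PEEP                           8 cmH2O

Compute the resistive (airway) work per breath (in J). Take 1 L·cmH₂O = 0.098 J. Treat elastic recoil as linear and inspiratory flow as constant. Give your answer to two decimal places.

0.16

With constant inspiratory flow the resistive pressure is constant at PIP − Pplat = 26.5 − 22.5 = 4.0 cmH2O, so resistive work = 4.0 × 0.420 = 1.68 L·cmH2O.
× 0.098 J/(L·cmH2O) → 0.1646 J.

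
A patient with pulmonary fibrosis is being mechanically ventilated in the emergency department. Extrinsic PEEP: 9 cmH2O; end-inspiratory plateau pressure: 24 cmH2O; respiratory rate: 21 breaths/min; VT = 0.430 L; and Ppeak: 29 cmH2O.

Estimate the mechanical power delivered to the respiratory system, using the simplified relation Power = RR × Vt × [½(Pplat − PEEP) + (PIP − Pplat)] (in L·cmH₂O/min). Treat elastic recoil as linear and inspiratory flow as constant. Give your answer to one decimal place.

Per-breath work = Vt × [½(Pplat−PEEP) + (PIP−Pplat)] = 0.430 × [0.5×15.0 + 5.0] = 0.430 × 12.5 = 5.375 L·cmH2O.
Power = 21 × 5.375 = 112.88 L·cmH2O/min.

112.9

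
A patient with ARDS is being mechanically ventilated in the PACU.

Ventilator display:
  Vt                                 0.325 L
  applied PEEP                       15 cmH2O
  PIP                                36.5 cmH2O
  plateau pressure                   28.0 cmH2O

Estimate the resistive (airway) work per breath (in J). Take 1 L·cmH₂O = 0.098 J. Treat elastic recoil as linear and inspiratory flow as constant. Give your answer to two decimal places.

0.27

With constant inspiratory flow the resistive pressure is constant at PIP − Pplat = 36.5 − 28.0 = 8.5 cmH2O, so resistive work = 8.5 × 0.325 = 2.763 L·cmH2O.
× 0.098 J/(L·cmH2O) → 0.2708 J.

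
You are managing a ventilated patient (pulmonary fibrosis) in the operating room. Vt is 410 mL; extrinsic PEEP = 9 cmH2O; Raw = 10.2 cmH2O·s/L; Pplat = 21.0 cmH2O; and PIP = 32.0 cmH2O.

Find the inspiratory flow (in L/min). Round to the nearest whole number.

flow = (PIP − Pplat) / Raw = (32.0 − 21.0) / 10.2 = 1.078 L/s × 60 = 64.68 L/min.

65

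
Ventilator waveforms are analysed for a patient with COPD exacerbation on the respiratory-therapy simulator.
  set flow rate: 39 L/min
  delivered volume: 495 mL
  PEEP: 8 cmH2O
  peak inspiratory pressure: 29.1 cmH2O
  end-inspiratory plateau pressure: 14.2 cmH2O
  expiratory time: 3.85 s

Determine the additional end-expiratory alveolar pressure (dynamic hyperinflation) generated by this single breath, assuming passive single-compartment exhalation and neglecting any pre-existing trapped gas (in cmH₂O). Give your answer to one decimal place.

Flow: 39 L/min ÷ 60 = 0.65 L/s.
R = (PIP − Pplat)/V̇ = (29.1 − 14.2) / 0.65 = 14.9/0.65 = 22.923 cmH2O·s/L.
C = Vt/(Pplat − PEEP) = 495.0 / (14.2 − 8) = 495.0/6.2 = 79.839 mL/cmH2O.
τ = R × C = 22.923 × 0.07984 L/cmH2O = 1.83 s.
Fraction remaining = e^(−Te/τ) = e^(−3.85/1.83) = 0.122; trapped volume = 495.0 × 0.122 = 60.39 mL.
Additional alveolar pressure from trapping ≈ V_trapped / C = 60.39 / 79.839 = 0.7564 cmH2O.

0.8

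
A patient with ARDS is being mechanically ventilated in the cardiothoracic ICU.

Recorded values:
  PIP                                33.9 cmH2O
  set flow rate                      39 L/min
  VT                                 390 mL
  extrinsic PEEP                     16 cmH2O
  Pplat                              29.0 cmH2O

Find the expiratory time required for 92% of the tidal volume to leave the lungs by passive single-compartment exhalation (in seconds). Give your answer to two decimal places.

Flow: 39 L/min ÷ 60 = 0.65 L/s.
R = (PIP − Pplat)/V̇ = (33.9 − 29.0) / 0.65 = 4.9/0.65 = 7.538 cmH2O·s/L.
C = Vt/(Pplat − PEEP) = 390.0 / (29.0 − 16) = 390.0/13.0 = 30.0 mL/cmH2O.
τ = R × C = 7.538 × 0.03 L/cmH2O = 0.2261 s.
t = −τ·ln(1 − 0.92) = −0.2261·ln(0.08) = 0.5711 s.

0.57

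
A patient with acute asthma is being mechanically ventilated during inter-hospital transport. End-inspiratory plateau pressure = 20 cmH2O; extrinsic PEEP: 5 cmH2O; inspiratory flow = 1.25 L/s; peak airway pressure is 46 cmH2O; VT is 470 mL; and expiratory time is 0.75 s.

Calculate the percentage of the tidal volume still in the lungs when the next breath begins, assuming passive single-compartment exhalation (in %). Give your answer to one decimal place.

31.6

R = (PIP − Pplat)/V̇ = (46 − 20) / 1.25 = 26.0/1.25 = 20.8 cmH2O·s/L.
C = Vt/(Pplat − PEEP) = 470.0 / (20 − 5) = 470.0/15.0 = 31.333 mL/cmH2O.
τ = R × C = 20.8 × 0.03133 L/cmH2O = 0.6517 s.
Fraction remaining at end-expiration = e^(−Te/τ) = e^(−0.75/0.6517) = 0.3164 → 31.64%.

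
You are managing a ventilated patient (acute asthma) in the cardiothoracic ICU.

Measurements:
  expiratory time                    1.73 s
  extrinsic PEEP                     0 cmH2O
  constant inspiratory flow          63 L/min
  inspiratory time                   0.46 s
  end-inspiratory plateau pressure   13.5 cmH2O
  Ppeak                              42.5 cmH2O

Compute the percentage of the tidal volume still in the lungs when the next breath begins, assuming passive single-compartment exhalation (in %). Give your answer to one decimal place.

Flow: 63 L/min ÷ 60 = 1.05 L/s.
Vt = flow × Ti = 1.05 L/s × 0.46 s × 1000 mL/L = 483.0 mL.
R = (PIP − Pplat)/V̇ = (42.5 − 13.5) / 1.05 = 29.0/1.05 = 27.619 cmH2O·s/L.
C = Vt/(Pplat − PEEP) = 483.0 / (13.5 − 0) = 483.0/13.5 = 35.778 mL/cmH2O.
τ = R × C = 27.619 × 0.03578 L/cmH2O = 0.9882 s.
Fraction remaining at end-expiration = e^(−Te/τ) = e^(−1.73/0.9882) = 0.1737 → 17.37%.

17.4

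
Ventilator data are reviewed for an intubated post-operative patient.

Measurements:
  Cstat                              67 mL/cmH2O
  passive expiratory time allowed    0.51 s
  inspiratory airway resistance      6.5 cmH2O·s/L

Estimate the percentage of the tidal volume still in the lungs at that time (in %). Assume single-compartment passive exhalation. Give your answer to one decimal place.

31.0

τ = R × C = 6.5 × 67 mL/cmH2O = 6.5 × 0.067 L/cmH2O = 0.4355 s.
Passive exhalation: V(t)/V₀ = e^(−t/τ) = e^(−0.51/0.4355) = 0.31.
Fraction remaining = 0.31 → 31.0%.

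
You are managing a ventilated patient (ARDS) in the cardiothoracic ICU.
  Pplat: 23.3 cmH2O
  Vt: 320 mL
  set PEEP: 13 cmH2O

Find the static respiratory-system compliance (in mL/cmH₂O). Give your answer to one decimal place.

Cstat = Vt / (Pplat − PEEP) = 320 / (23.3 − 13) = 320 / 10.3 = 31.068 mL/cmH2O.

31.1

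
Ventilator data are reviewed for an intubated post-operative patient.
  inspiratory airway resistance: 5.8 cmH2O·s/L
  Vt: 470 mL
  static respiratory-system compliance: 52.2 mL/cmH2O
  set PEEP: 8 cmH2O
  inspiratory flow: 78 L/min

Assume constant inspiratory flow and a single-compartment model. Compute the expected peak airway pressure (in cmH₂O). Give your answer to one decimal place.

Flow: 78 L/min ÷ 60 = 1.3 L/s.
Equation of motion (constant flow): PIP = Vt/C + R·V̇ + PEEP.
PIP = 470/52.2 + 5.8×1.3 + 8 = 9.004 + 7.54 + 8 = 24.544 cmH2O.

24.5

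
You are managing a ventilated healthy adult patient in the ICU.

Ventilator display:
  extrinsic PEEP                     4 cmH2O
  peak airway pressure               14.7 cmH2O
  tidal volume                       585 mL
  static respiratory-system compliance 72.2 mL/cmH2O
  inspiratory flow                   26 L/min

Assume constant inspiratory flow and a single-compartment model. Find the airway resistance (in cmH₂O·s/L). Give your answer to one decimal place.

6.0

Flow: 26 L/min ÷ 60 = 0.4333 L/s.
Equation of motion (constant flow): PIP = Vt/C + R·V̇ + PEEP.
R·V̇ = PIP − Vt/C − PEEP = 14.7 − 585/72.2 − 4 = 14.7 − 8.102 − 4 = 2.598 cmH2O.
R = 2.598 / 0.4333 = 5.996 cmH2O·s/L.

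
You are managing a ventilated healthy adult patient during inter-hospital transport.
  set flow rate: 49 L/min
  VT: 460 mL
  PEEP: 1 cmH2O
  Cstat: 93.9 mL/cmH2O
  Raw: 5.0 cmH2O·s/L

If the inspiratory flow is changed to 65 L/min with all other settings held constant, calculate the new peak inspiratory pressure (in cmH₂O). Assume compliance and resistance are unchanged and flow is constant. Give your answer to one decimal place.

Flow: 49 L/min ÷ 60 = 0.8167 L/s.
New flow: 65 L/min ÷ 60 = 1.0833 L/s.
PIP = Vt/C + R·V̇ + PEEP (constant-flow equation of motion).
Only the resistive term changes: ΔPIP = R × ΔV̇ = 5.0 × (1.0833 − 0.8167) = 5.0 × 0.2666 = 1.333 cmH2O.
Original PIP = 460/93.9 + 5.0×0.8167 + 1 = 9.982 cmH2O; new PIP = 9.982 + (1.333) = 11.315 cmH2O.

11.3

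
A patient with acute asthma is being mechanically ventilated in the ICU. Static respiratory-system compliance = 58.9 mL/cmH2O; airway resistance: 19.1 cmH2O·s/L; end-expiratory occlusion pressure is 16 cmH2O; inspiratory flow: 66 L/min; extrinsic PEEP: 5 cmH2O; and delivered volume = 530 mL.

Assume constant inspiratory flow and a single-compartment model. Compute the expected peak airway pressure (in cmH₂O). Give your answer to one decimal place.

46.0

Flow: 66 L/min ÷ 60 = 1.1 L/s.
Total PEEP = 16 cmH2O (set 5 + intrinsic 11); this is the baseline alveolar pressure.
Equation of motion (constant flow): PIP = Vt/C + R·V̇ + PEEP.
PIP = 530/58.9 + 19.1×1.1 + 16 = 8.998 + 21.01 + 16 = 46.008 cmH2O.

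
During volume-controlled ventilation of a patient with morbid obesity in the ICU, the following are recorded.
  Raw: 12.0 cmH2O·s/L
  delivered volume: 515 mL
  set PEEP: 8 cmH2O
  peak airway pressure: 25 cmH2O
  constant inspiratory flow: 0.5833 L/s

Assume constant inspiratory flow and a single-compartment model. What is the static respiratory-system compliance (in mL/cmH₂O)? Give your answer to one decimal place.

Equation of motion (constant flow): PIP = Vt/C + R·V̇ + PEEP.
Vt/C = PIP − R·V̇ − PEEP = 25 − 12.0×0.5833 − 8 = 25 − 7.0 − 8 = 10.0 cmH2O.
C = Vt / 10.0 = 515 / 10.0 = 51.5 mL/cmH2O.

51.5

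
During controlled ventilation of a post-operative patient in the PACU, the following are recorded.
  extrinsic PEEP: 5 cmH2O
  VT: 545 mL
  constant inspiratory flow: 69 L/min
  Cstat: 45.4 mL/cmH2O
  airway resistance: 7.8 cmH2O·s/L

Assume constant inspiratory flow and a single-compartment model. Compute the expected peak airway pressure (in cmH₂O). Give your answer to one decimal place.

Flow: 69 L/min ÷ 60 = 1.15 L/s.
Equation of motion (constant flow): PIP = Vt/C + R·V̇ + PEEP.
PIP = 545/45.4 + 7.8×1.15 + 5 = 12.004 + 8.97 + 5 = 25.974 cmH2O.

26.0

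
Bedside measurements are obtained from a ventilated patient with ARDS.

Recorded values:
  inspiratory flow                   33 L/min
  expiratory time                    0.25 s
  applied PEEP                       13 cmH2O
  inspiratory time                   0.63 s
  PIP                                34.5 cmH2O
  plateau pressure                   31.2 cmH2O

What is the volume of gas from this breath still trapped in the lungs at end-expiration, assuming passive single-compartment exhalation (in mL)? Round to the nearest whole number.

Flow: 33 L/min ÷ 60 = 0.55 L/s.
Vt = flow × Ti = 0.55 L/s × 0.63 s × 1000 mL/L = 346.5 mL.
R = (PIP − Pplat)/V̇ = (34.5 − 31.2) / 0.55 = 3.3/0.55 = 6.0 cmH2O·s/L.
C = Vt/(Pplat − PEEP) = 346.5 / (31.2 − 13) = 346.5/18.2 = 19.038 mL/cmH2O.
τ = R × C = 6.0 × 0.01904 L/cmH2O = 0.1142 s.
Fraction remaining = e^(−Te/τ) = e^(−0.25/0.1142) = 0.112.
Trapped volume = 346.5 × 0.112 = 38.808 mL.

39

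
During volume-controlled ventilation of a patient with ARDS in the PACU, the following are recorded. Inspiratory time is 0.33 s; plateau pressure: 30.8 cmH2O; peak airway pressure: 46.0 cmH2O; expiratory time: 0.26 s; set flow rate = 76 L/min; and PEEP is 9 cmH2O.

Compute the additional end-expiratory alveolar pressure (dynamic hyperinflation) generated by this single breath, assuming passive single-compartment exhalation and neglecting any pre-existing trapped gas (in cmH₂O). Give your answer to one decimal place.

7.0

Flow: 76 L/min ÷ 60 = 1.2667 L/s.
Vt = flow × Ti = 1.2667 L/s × 0.33 s × 1000 mL/L = 418.01 mL.
R = (PIP − Pplat)/V̇ = (46.0 − 30.8) / 1.2667 = 15.2/1.2667 = 12.0 cmH2O·s/L.
C = Vt/(Pplat − PEEP) = 418.01 / (30.8 − 9) = 418.01/21.8 = 19.175 mL/cmH2O.
τ = R × C = 12.0 × 0.01918 L/cmH2O = 0.2302 s.
Fraction remaining = e^(−Te/τ) = e^(−0.26/0.2302) = 0.3232; trapped volume = 418.01 × 0.3232 = 135.1 mL.
Additional alveolar pressure from trapping ≈ V_trapped / C = 135.1 / 19.175 = 7.046 cmH2O.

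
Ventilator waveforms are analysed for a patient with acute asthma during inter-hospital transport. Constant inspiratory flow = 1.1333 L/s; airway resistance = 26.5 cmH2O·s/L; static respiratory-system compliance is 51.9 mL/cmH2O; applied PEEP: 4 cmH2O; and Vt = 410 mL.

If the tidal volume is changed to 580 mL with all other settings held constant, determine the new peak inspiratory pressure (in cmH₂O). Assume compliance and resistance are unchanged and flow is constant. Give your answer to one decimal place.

PIP = Vt/C + R·V̇ + PEEP (constant-flow equation of motion).
Only the elastic term changes: ΔPIP = ΔVt / C = (580 − 410) / 51.9 = 3.276 cmH2O.
Original PIP = 410/51.9 + 26.5×1.1333 + 4 = 41.932 cmH2O; new PIP = 41.932 + (3.276) = 45.208 cmH2O.

45.2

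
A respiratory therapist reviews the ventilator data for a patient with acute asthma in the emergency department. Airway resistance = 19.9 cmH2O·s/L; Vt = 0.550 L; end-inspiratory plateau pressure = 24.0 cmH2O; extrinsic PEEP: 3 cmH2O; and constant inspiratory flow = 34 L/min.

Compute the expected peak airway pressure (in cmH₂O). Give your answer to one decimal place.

35.3

Flow: 34 L/min ÷ 60 = 0.5667 L/s.
PIP = Pplat + Raw × flow = 24.0 + 19.9 × 0.5667 = 24.0 + 11.277 = 35.277 cmH2O.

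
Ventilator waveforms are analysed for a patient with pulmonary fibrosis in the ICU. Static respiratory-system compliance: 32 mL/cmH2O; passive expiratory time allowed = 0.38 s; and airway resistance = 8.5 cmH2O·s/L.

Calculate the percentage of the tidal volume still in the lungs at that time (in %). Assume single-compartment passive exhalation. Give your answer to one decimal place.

τ = R × C = 8.5 × 32 mL/cmH2O = 8.5 × 0.032 L/cmH2O = 0.272 s.
Passive exhalation: V(t)/V₀ = e^(−t/τ) = e^(−0.38/0.272) = 0.2473.
Fraction remaining = 0.2473 → 24.73%.

24.7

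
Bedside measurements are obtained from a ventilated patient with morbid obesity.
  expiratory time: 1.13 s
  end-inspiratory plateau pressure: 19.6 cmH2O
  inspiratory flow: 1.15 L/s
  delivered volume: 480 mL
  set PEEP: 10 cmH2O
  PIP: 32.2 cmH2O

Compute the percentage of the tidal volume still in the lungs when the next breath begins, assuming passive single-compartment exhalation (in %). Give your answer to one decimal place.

12.7

R = (PIP − Pplat)/V̇ = (32.2 − 19.6) / 1.15 = 12.6/1.15 = 10.957 cmH2O·s/L.
C = Vt/(Pplat − PEEP) = 480.0 / (19.6 − 10) = 480.0/9.6 = 50.0 mL/cmH2O.
τ = R × C = 10.957 × 0.05 L/cmH2O = 0.5479 s.
Fraction remaining at end-expiration = e^(−Te/τ) = e^(−1.13/0.5479) = 0.1271 → 12.71%.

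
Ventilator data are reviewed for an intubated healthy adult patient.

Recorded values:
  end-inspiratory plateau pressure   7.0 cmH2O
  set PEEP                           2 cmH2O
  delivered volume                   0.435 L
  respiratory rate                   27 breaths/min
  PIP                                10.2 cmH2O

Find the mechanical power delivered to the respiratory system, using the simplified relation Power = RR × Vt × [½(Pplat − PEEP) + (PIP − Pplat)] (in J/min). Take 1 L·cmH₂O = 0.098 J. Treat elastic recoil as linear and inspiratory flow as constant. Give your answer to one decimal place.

Per-breath work = Vt × [½(Pplat−PEEP) + (PIP−Pplat)] = 0.435 × [0.5×5.0 + 3.2] = 0.435 × 5.7 = 2.48 L·cmH2O.
Power = 27 × 2.48 = 66.96 L·cmH2O/min.
× 0.098 J/(L·cmH2O) → 6.562 J/min.

6.6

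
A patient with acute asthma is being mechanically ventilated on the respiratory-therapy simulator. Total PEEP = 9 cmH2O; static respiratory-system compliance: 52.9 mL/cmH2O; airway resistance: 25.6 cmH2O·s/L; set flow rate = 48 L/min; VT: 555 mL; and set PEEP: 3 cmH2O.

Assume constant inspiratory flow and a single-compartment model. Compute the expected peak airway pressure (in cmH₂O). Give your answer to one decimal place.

40.0

Flow: 48 L/min ÷ 60 = 0.8 L/s.
Total PEEP = 9 cmH2O (set 3 + intrinsic 6); this is the baseline alveolar pressure.
Equation of motion (constant flow): PIP = Vt/C + R·V̇ + PEEP.
PIP = 555/52.9 + 25.6×0.8 + 9 = 10.491 + 20.48 + 9 = 39.971 cmH2O.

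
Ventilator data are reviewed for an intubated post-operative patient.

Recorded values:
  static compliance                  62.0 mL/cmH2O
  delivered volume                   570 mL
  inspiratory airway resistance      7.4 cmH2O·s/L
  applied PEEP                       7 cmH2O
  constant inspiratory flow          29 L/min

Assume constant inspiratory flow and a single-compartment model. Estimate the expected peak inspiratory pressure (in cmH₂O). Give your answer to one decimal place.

Flow: 29 L/min ÷ 60 = 0.4833 L/s.
Equation of motion (constant flow): PIP = Vt/C + R·V̇ + PEEP.
PIP = 570/62.0 + 7.4×0.4833 + 7 = 9.194 + 3.576 + 7 = 19.77 cmH2O.

19.8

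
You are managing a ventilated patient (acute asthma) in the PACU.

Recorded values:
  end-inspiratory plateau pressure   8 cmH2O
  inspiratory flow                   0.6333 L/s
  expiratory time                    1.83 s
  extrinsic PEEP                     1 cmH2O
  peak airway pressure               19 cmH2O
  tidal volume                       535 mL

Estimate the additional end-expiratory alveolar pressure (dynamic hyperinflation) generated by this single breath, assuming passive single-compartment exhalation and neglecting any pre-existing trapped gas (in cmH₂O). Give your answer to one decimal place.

1.8

R = (PIP − Pplat)/V̇ = (19 − 8) / 0.6333 = 11.0/0.6333 = 17.369 cmH2O·s/L.
C = Vt/(Pplat − PEEP) = 535.0 / (8 − 1) = 535.0/7.0 = 76.429 mL/cmH2O.
τ = R × C = 17.369 × 0.07643 L/cmH2O = 1.328 s.
Fraction remaining = e^(−Te/τ) = e^(−1.83/1.328) = 0.2521; trapped volume = 535.0 × 0.2521 = 134.87 mL.
Additional alveolar pressure from trapping ≈ V_trapped / C = 134.87 / 76.429 = 1.765 cmH2O.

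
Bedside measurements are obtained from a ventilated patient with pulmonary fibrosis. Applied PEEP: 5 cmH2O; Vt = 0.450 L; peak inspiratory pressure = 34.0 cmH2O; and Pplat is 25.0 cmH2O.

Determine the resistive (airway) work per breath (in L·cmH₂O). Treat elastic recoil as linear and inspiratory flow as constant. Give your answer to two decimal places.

With constant inspiratory flow the resistive pressure is constant at PIP − Pplat = 34.0 − 25.0 = 9.0 cmH2O, so resistive work = 9.0 × 0.450 = 4.05 L·cmH2O.

4.05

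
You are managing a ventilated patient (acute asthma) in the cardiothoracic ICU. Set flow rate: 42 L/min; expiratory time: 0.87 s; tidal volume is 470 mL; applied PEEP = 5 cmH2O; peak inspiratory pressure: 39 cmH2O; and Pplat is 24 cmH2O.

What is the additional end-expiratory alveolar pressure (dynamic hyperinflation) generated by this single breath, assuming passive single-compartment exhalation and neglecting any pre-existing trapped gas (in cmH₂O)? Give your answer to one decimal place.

Flow: 42 L/min ÷ 60 = 0.7 L/s.
R = (PIP − Pplat)/V̇ = (39 − 24) / 0.7 = 15.0/0.7 = 21.429 cmH2O·s/L.
C = Vt/(Pplat − PEEP) = 470.0 / (24 − 5) = 470.0/19.0 = 24.737 mL/cmH2O.
τ = R × C = 21.429 × 0.02474 L/cmH2O = 0.5302 s.
Fraction remaining = e^(−Te/τ) = e^(−0.87/0.5302) = 0.1938; trapped volume = 470.0 × 0.1938 = 91.086 mL.
Additional alveolar pressure from trapping ≈ V_trapped / C = 91.086 / 24.737 = 3.682 cmH2O.

3.7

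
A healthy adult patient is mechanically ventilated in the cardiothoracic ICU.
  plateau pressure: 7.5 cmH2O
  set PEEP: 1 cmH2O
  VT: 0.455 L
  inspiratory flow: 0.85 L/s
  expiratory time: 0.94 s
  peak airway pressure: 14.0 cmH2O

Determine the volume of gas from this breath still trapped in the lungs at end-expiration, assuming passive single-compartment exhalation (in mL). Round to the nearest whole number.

79

R = (PIP − Pplat)/V̇ = (14.0 − 7.5) / 0.85 = 6.5/0.85 = 7.647 cmH2O·s/L.
C = Vt/(Pplat − PEEP) = 455.0 / (7.5 − 1) = 455.0/6.5 = 70.0 mL/cmH2O.
τ = R × C = 7.647 × 0.07 L/cmH2O = 0.5353 s.
Fraction remaining = e^(−Te/τ) = e^(−0.94/0.5353) = 0.1727.
Trapped volume = 455.0 × 0.1727 = 78.579 mL.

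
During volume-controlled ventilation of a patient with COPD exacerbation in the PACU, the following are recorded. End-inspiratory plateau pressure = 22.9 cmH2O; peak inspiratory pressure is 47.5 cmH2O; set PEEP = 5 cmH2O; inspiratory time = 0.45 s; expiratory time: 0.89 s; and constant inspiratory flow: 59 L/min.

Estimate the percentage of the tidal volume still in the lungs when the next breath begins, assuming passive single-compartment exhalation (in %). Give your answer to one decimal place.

23.7

Flow: 59 L/min ÷ 60 = 0.9833 L/s.
Vt = flow × Ti = 0.9833 L/s × 0.45 s × 1000 mL/L = 442.49 mL.
R = (PIP − Pplat)/V̇ = (47.5 − 22.9) / 0.9833 = 24.6/0.9833 = 25.018 cmH2O·s/L.
C = Vt/(Pplat − PEEP) = 442.49 / (22.9 − 5) = 442.49/17.9 = 24.72 mL/cmH2O.
τ = R × C = 25.018 × 0.02472 L/cmH2O = 0.6184 s.
Fraction remaining at end-expiration = e^(−Te/τ) = e^(−0.89/0.6184) = 0.2371 → 23.71%.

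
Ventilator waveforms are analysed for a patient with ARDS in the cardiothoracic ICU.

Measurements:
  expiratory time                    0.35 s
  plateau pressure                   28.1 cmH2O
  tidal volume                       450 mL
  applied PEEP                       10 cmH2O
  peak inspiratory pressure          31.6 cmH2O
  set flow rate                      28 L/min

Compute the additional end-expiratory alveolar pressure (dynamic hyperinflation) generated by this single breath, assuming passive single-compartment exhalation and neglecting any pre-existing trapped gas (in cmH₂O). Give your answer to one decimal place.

2.8

Flow: 28 L/min ÷ 60 = 0.4667 L/s.
R = (PIP − Pplat)/V̇ = (31.6 − 28.1) / 0.4667 = 3.5/0.4667 = 7.499 cmH2O·s/L.
C = Vt/(Pplat − PEEP) = 450.0 / (28.1 − 10) = 450.0/18.1 = 24.862 mL/cmH2O.
τ = R × C = 7.499 × 0.02486 L/cmH2O = 0.1864 s.
Fraction remaining = e^(−Te/τ) = e^(−0.35/0.1864) = 0.1529; trapped volume = 450.0 × 0.1529 = 68.805 mL.
Additional alveolar pressure from trapping ≈ V_trapped / C = 68.805 / 24.862 = 2.767 cmH2O.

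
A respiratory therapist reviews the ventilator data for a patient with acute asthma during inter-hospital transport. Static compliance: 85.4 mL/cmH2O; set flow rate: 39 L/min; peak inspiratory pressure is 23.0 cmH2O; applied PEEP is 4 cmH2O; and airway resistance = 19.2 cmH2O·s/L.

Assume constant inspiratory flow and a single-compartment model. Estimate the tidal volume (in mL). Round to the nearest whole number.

Flow: 39 L/min ÷ 60 = 0.65 L/s.
Equation of motion (constant flow): PIP = Vt/C + R·V̇ + PEEP.
Vt/C = PIP − R·V̇ − PEEP = 23.0 − 12.48 − 4 = 6.52 cmH2O.
Vt = C × 6.52 = 85.4 × 6.52 = 556.81 mL.

557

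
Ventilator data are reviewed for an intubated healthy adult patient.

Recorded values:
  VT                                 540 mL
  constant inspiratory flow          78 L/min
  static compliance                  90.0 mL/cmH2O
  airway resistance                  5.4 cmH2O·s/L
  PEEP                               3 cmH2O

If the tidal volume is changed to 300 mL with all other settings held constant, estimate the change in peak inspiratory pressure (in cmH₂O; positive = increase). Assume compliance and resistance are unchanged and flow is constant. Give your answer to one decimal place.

PIP = Vt/C + R·V̇ + PEEP (constant-flow equation of motion).
Only the elastic term changes: ΔPIP = ΔVt / C = (300 − 540) / 90.0 = -2.667 cmH2O.

-2.7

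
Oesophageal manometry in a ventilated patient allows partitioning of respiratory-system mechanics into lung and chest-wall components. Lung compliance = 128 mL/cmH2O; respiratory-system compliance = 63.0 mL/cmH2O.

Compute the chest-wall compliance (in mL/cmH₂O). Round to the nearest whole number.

1/Ccw = 1/Crs − 1/CL.
1/Ccw = 1/63.0 − 1/128 = 0.008061.
Ccw = 124.05 mL/cmH2O.

124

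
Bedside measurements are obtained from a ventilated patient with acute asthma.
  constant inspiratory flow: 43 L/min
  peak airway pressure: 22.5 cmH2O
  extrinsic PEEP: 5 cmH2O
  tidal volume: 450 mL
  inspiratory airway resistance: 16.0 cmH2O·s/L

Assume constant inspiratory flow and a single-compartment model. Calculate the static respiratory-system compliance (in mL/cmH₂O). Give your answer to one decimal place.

74.6

Flow: 43 L/min ÷ 60 = 0.7167 L/s.
Equation of motion (constant flow): PIP = Vt/C + R·V̇ + PEEP.
Vt/C = PIP − R·V̇ − PEEP = 22.5 − 16.0×0.7167 − 5 = 22.5 − 11.467 − 5 = 6.033 cmH2O.
C = Vt / 6.033 = 450 / 6.033 = 74.59 mL/cmH2O.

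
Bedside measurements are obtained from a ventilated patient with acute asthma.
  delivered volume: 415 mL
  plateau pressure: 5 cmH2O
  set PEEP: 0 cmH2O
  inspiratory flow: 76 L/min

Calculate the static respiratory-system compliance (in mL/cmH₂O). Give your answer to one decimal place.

Cstat = Vt / (Pplat − PEEP) = 415 / (5 − 0) = 415 / 5.0 = 83.0 mL/cmH2O.

83.0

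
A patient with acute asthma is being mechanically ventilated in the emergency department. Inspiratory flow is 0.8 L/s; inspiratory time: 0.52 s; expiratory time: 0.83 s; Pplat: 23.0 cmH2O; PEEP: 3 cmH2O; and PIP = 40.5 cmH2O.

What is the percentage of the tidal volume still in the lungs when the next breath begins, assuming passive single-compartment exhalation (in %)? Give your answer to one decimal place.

Vt = flow × Ti = 0.8 L/s × 0.52 s × 1000 mL/L = 416.0 mL.
R = (PIP − Pplat)/V̇ = (40.5 − 23.0) / 0.8 = 17.5/0.8 = 21.875 cmH2O·s/L.
C = Vt/(Pplat − PEEP) = 416.0 / (23.0 − 3) = 416.0/20.0 = 20.8 mL/cmH2O.
τ = R × C = 21.875 × 0.0208 L/cmH2O = 0.455 s.
Fraction remaining at end-expiration = e^(−Te/τ) = e^(−0.83/0.455) = 0.1614 → 16.14%.

16.1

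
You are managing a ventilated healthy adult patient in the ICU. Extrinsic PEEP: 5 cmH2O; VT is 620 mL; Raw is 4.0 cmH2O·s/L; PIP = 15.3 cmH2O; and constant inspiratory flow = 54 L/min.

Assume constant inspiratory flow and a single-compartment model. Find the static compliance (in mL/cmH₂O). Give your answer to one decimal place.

92.5

Flow: 54 L/min ÷ 60 = 0.9 L/s.
Equation of motion (constant flow): PIP = Vt/C + R·V̇ + PEEP.
Vt/C = PIP − R·V̇ − PEEP = 15.3 − 4.0×0.9 − 5 = 15.3 − 3.6 − 5 = 6.7 cmH2O.
C = Vt / 6.7 = 620 / 6.7 = 92.537 mL/cmH2O.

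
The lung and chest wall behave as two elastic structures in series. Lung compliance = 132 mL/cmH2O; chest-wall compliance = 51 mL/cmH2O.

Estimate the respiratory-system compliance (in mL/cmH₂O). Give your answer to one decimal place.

36.8

Lung and chest wall are elastances in series: 1/Crs = 1/CL + 1/Ccw.
1/Crs = 1/132 + 1/51 = 0.02718.
Crs = 36.792 mL/cmH2O.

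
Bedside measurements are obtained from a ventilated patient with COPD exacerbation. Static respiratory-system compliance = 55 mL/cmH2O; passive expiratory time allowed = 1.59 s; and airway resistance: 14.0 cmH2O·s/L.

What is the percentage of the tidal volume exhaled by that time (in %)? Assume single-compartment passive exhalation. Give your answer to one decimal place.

87.3

τ = R × C = 14.0 × 55 mL/cmH2O = 14.0 × 0.055 L/cmH2O = 0.77 s.
Passive exhalation: V(t)/V₀ = e^(−t/τ) = e^(−1.59/0.77) = 0.1268.
Fraction exhaled = 1 − 0.1268 = 0.8732 → 87.32%.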